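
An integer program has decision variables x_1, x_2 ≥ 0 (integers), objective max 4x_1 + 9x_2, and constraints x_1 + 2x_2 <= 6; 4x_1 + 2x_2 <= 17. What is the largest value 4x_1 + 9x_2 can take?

27

(x_1,x_2)=(0,3): 1·0+2·3=6≤6, 4·0+2·3=6≤17, objective 27.
(x_1,x_2)=(1,2): 1·1+2·2=5≤6, 4·1+2·2=8≤17, objective 22.
(x_1,x_2)=(0,2): 1·0+2·2=4≤6, 4·0+2·2=4≤17, objective 18.
The best lattice point is (0,3), giving 27.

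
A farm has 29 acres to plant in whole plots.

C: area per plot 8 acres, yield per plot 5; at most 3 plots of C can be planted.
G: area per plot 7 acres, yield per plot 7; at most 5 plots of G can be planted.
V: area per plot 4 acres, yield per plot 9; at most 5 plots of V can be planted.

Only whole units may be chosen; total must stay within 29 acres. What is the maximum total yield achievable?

52

This is a bounded integer knapsack.
V has the best ratio (9/4); taking only V gives at most 5×9 = 45 (stopped by the supply cap of 5).
Mixing does better — 1×G and 5×V: area 27 ≤ 29, yield 1·7 + 5·9 = 52.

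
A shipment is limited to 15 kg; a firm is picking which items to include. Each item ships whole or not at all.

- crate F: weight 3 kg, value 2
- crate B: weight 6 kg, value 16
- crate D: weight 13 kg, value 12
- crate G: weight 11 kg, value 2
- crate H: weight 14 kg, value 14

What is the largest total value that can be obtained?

Treat it as a binary knapsack problem.
Allowing fractional choices, the relaxed optimum would be about 25.0, but items are indivisible.
crate H: weight 14 ≤ 15, value 14.
crate F + crate B: weight 3 + 6 = 9 ≤ 15, value 2 + 16 = 18.
crate B: weight 6 ≤ 15, value 16.
Best is crate F and crate B with total value 18.

18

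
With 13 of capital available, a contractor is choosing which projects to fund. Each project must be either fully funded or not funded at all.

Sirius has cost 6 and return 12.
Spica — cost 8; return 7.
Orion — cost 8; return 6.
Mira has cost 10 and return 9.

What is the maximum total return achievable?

This is an integer program with binary decision variables.
Take Sirius: cost 6 ≤ 13, return 12.
No other feasible combination does better.

12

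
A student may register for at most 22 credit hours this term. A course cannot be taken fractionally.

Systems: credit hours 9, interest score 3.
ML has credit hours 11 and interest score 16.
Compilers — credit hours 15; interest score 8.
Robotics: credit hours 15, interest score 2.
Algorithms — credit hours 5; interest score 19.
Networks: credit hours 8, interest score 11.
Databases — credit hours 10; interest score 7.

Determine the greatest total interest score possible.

Treat it as a binary knapsack problem.
Take ML and Algorithms: credit hours 11 + 5 = 16 ≤ 22, interest score 16 + 19 = 35.
No other feasible combination does better.

35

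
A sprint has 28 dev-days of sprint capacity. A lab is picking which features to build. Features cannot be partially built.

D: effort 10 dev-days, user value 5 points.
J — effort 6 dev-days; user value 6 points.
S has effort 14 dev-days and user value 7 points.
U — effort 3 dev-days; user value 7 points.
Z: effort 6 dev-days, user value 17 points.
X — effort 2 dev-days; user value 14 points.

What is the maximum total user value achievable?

Treat it as a binary knapsack problem.
D + J + U + Z + X: effort 10 + 6 + 3 + 6 + 2 = 27 ≤ 28, user value 5 + 6 + 7 + 17 + 14 = 49.
J + U + Z + X: effort 6 + 3 + 6 + 2 = 17 ≤ 28, user value 6 + 7 + 17 + 14 = 44.
S + U + Z + X: effort 14 + 3 + 6 + 2 = 25 ≤ 28, user value 7 + 7 + 17 + 14 = 45.
Best is D, J, U, Z, and X with total user value 49.

49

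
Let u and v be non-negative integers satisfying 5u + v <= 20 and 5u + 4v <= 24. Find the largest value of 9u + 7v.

42

Relaxing integrality, the LP optimum is 42.93 at (u,v) = (3.73, 1.33), which is not an integer point.
(u,v)=(0,6): 5·0+1·6=6≤20, 5·0+4·6=24≤24, objective 42.
(u,v)=(3,2): 5·3+1·2=17≤20, 5·3+4·2=23≤24, objective 41.
(u,v)=(4,0): 5·4+1·0=20≤20, 5·4+4·0=20≤24, objective 36.
(u,v)=(0,5): 5·0+1·5=5≤20, 5·0+4·5=20≤24, objective 35.
No feasible integer point exceeds 42.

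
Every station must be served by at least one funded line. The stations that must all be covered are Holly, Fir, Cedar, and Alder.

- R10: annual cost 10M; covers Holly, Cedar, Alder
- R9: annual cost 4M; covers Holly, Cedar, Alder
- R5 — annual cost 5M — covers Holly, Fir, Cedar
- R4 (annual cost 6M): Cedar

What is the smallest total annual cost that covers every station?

This is a weighted set-cover instance.
Choose R9 and R5: together they cover Holly, Fir, Cedar, Alder — every station.
Total annual cost: 4 + 5 = 9.
No cover costs less than 9.

9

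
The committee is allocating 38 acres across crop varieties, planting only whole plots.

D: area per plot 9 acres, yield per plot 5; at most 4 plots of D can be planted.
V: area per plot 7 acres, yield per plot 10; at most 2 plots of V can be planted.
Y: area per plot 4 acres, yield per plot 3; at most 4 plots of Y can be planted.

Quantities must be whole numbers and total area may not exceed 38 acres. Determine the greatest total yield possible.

V has the best ratio (10/7); taking only V gives at most 2×10 = 20 (stopped by the supply cap of 2).
Mixing does better — 1×D, 2×V, and 3×Y: area 35 ≤ 38, yield 1·5 + 2·10 + 3·3 = 34.

34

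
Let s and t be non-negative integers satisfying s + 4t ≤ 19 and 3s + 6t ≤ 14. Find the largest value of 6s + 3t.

24

(s,t)=(4,0) is feasible, giving 24.
(s,t)=(3,0) is feasible, giving 18.
Maximum is 24 at (s,t)=(4,0).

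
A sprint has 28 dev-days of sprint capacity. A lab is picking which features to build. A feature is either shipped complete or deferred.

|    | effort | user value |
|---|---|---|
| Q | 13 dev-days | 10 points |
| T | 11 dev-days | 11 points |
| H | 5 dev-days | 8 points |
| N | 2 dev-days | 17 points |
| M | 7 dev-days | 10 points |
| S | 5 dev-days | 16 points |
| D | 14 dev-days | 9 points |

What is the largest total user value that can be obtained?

This is an integer program with binary decision variables.
Allowing fractional choices, the relaxed optimum would be about 60.0, but features are indivisible.
T + H + N + S: effort 11 + 5 + 2 + 5 = 23 ≤ 28, user value 11 + 8 + 17 + 16 = 52.
T + N + M + S: effort 11 + 2 + 7 + 5 = 25 ≤ 28, user value 11 + 17 + 10 + 16 = 54.
Q + N + M + S: effort 13 + 2 + 7 + 5 = 27 ≤ 28, user value 10 + 17 + 10 + 16 = 53.
Best is T, N, M, and S with total user value 54.

54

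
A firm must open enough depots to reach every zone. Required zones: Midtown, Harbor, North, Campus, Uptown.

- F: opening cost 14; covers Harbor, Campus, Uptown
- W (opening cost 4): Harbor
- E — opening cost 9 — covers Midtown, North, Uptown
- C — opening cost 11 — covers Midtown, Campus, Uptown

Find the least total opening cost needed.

This is a weighted set-cover instance.
The greedy cost-per-new-zone heuristic would pick E, W, and C for 24, but a cheaper cover exists.
Choose F and E: together they cover Midtown, Harbor, North, Campus, Uptown — every zone.
Total opening cost: 14 + 9 = 23.
No cover costs less than 23.

23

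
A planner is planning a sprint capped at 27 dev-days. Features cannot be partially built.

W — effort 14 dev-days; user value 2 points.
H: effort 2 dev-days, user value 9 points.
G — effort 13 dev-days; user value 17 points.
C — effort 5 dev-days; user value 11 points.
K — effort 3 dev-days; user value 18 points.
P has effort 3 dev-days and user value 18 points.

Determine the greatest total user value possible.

Allowing fractional choices, the relaxed optimum would be about 73.1, but features are indivisible.
H + G + K + P: effort 2 + 13 + 3 + 3 = 21 ≤ 27, user value 9 + 17 + 18 + 18 = 62.
H + G + C + K + P: effort 2 + 13 + 5 + 3 + 3 = 26 ≤ 27, user value 9 + 17 + 11 + 18 + 18 = 73.
G + C + K + P: effort 13 + 5 + 3 + 3 = 24 ≤ 27, user value 17 + 11 + 18 + 18 = 64.
Best is H, G, C, K, and P with total user value 73.

73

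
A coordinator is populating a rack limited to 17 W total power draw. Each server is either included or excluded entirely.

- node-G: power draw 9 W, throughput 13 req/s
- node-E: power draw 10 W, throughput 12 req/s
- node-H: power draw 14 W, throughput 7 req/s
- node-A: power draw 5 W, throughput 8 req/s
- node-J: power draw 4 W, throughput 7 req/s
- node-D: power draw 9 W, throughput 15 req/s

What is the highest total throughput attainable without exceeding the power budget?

Take node-A and node-D: power draw 5 + 9 = 14 ≤ 17, throughput 8 + 15 = 23.
No other feasible combination does better.

23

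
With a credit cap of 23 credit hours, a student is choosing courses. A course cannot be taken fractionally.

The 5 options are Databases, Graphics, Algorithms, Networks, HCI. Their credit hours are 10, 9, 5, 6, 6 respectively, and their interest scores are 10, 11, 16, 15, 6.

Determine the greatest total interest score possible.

42

Take Graphics, Algorithms, and Networks: credit hours 9 + 5 + 6 = 20 ≤ 23, interest score 11 + 16 + 15 = 42.
No other feasible combination does better.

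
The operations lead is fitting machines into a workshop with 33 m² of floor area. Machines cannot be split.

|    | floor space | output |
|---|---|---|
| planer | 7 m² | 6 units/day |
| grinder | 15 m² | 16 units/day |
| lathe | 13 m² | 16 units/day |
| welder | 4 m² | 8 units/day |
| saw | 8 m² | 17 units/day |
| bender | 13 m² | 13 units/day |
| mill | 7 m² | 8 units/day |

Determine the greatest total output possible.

49

Allowing fractional choices, the relaxed optimum would be about 50.1, but machines are indivisible.
lathe + welder + saw + mill: floor space 13 + 4 + 8 + 7 = 32 ≤ 33, output 16 + 8 + 17 + 8 = 49.
planer + lathe + welder + saw: floor space 7 + 13 + 4 + 8 = 32 ≤ 33, output 6 + 16 + 8 + 17 = 47.
Best is lathe, welder, saw, and mill with total output 49.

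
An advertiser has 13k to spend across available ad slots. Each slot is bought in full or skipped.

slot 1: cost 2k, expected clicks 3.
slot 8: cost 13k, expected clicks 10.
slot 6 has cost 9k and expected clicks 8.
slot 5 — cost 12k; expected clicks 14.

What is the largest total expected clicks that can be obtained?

14

Take slot 5: cost 12 ≤ 13, expected clicks 14.
No other feasible combination does better.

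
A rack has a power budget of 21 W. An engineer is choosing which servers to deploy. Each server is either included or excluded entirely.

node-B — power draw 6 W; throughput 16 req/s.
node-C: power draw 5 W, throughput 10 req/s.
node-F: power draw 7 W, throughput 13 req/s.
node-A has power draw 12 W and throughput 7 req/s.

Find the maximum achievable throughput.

This is an integer program with binary decision variables.
node-B + node-C: power draw 6 + 5 = 11 ≤ 21, throughput 16 + 10 = 26.
node-B + node-C + node-F: power draw 6 + 5 + 7 = 18 ≤ 21, throughput 16 + 10 + 13 = 39.
node-B + node-F: power draw 6 + 7 = 13 ≤ 21, throughput 16 + 13 = 29.
Best is node-B, node-C, and node-F with total throughput 39.

39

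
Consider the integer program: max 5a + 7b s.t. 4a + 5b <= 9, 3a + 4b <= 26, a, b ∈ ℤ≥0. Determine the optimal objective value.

(a,b)=(1,1) is feasible, giving 12.
(a,b)=(2,0) is feasible, giving 10.
(a,b)=(0,1) is feasible, giving 7.
(a,b)=(1,0) is feasible, giving 5.
Maximum is 12 at (a,b)=(1,1).

12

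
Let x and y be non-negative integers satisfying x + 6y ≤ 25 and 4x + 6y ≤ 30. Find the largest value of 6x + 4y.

(x,y)=(7,0): 1·7+6·0=7≤25, 4·7+6·0=28≤30, objective 42.
(x,y)=(6,1): 1·6+6·1=12≤25, 4·6+6·1=30≤30, objective 40.
(x,y)=(6,0): 1·6+6·0=6≤25, 4·6+6·0=24≤30, objective 36.
No feasible integer point exceeds 42.

42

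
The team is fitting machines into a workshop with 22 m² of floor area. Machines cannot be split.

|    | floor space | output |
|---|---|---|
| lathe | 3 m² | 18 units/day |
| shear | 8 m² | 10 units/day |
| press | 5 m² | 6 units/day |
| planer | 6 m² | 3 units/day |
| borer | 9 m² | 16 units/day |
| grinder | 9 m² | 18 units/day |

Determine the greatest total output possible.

Allowing fractional choices, the relaxed optimum would be about 53.2, but machines are indivisible.
lathe + shear + borer: floor space 3 + 8 + 9 = 20 ≤ 22, output 18 + 10 + 16 = 44.
lathe + shear + grinder: floor space 3 + 8 + 9 = 20 ≤ 22, output 18 + 10 + 18 = 46.
lathe + borer + grinder: floor space 3 + 9 + 9 = 21 ≤ 22, output 18 + 16 + 18 = 52.
Best is lathe, borer, and grinder with total output 52.

52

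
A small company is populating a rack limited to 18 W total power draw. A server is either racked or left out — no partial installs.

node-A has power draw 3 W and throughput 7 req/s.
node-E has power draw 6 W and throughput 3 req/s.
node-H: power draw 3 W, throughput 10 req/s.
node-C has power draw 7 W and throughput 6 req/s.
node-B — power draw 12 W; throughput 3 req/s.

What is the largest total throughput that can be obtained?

23

Allowing fractional choices, the relaxed optimum would be about 25.5, but servers are indivisible.
node-A + node-H + node-B: power draw 3 + 3 + 12 = 18 ≤ 18, throughput 7 + 10 + 3 = 20.
node-A + node-E + node-H: power draw 3 + 6 + 3 = 12 ≤ 18, throughput 7 + 3 + 10 = 20.
node-A + node-H + node-C: power draw 3 + 3 + 7 = 13 ≤ 18, throughput 7 + 10 + 6 = 23.
Best is node-A, node-H, and node-C with total throughput 23.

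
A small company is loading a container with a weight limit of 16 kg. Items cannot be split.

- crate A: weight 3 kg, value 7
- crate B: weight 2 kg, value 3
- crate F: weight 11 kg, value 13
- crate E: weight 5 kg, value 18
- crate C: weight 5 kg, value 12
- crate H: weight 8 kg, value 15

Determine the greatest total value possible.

40

This is an integer program with binary decision variables.
Take crate A, crate B, crate E, and crate C: weight 3 + 2 + 5 + 5 = 15 ≤ 16, value 7 + 3 + 18 + 12 = 40.
No feasible combination exceeds this.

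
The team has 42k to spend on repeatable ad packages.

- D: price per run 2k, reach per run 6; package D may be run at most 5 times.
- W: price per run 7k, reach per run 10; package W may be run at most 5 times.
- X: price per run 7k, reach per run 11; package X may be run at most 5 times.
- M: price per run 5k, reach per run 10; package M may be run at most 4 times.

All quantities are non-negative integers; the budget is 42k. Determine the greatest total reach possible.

86

Take 4×D, 2×X, and 4×M: price 42 ≤ 42, reach 4·6 + 2·11 + 4·10 = 86.
No other integer combination yields more.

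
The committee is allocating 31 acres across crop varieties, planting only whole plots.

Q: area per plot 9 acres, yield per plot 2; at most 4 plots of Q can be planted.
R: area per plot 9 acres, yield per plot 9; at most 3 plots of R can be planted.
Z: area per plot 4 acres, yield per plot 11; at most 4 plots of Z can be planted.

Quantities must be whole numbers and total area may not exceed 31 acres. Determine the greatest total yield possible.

This is a bounded integer knapsack.
2×R and 3×Z: area 30 ≤ 31, yield 2·9 + 3·11 = 51.
1×R and 4×Z: area 25 ≤ 31, yield 1·9 + 4·11 = 53.
Best is 53.

53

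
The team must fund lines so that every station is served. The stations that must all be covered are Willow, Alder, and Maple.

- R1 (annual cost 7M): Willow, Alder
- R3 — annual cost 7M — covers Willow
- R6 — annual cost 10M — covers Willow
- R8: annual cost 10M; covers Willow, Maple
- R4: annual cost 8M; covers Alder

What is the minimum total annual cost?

Choose R1 and R8: together they cover Willow, Alder, Maple — every station.
Total annual cost: 7 + 10 = 17.
No cover costs less than 17.

17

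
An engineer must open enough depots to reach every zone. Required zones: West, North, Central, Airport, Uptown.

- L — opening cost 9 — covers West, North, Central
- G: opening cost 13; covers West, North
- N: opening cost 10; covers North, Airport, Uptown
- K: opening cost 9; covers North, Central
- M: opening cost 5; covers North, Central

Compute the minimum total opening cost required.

Choose L and N: together they cover West, North, Central, Airport, Uptown — every zone.
Total opening cost: 9 + 10 = 19.

19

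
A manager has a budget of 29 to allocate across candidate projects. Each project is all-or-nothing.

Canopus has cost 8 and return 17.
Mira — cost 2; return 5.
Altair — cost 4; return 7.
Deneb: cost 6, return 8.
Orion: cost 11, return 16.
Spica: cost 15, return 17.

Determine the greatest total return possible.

48

Allowing fractional choices, the relaxed optimum would be about 50.3, but projects are indivisible.
Canopus + Altair + Deneb + Orion: cost 8 + 4 + 6 + 11 = 29 ≤ 29, return 17 + 7 + 8 + 16 = 48.
Canopus + Mira + Altair + Spica: cost 8 + 2 + 4 + 15 = 29 ≤ 29, return 17 + 5 + 7 + 17 = 46.
Canopus + Mira + Deneb + Orion: cost 8 + 2 + 6 + 11 = 27 ≤ 29, return 17 + 5 + 8 + 16 = 46.
Best is Canopus, Altair, Deneb, and Orion with total return 48.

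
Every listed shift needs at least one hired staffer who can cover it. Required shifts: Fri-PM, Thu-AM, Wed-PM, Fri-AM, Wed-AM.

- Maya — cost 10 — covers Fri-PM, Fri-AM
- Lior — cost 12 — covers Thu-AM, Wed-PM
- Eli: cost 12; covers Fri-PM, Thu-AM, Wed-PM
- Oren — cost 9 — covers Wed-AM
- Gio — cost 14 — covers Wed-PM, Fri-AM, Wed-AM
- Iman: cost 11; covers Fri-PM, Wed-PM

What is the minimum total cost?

26

This is an integer covering problem.
Choose Eli and Gio: together they cover Fri-PM, Thu-AM, Wed-PM, Fri-AM, Wed-AM — every shift.
Total cost: 12 + 14 = 26.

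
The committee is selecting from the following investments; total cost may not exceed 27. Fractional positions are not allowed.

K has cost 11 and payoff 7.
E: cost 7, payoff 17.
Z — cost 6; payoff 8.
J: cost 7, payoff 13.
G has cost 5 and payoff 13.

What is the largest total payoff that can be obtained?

51

This is an integer program with binary decision variables.
Take E, Z, J, and G: cost 7 + 6 + 7 + 5 = 25 ≤ 27, payoff 17 + 8 + 13 + 13 = 51.
No other feasible combination does better.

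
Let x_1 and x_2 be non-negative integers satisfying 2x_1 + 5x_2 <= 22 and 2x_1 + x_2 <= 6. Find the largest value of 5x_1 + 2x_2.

(x_1,x_2)=(3,0): 2·3+5·0=6≤22, 2·3+1·0=6≤6, objective 15.
(x_1,x_2)=(2,1): 2·2+5·1=9≤22, 2·2+1·1=5≤6, objective 12.
(x_1,x_2)=(2,0): 2·2+5·0=4≤22, 2·2+1·0=4≤6, objective 10.
The best lattice point is (3,0), giving 15.

15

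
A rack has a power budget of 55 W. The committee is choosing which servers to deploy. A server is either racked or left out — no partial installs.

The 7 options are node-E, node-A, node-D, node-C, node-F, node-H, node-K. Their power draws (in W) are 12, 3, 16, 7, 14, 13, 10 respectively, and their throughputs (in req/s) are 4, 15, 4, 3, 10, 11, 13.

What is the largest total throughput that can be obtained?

This is an integer program with binary decision variables.
node-A + node-F + node-H + node-K: power draw 3 + 14 + 13 + 10 = 40 ≤ 55, throughput 15 + 10 + 11 + 13 = 49.
node-E + node-A + node-F + node-H + node-K: power draw 12 + 3 + 14 + 13 + 10 = 52 ≤ 55, throughput 4 + 15 + 10 + 11 + 13 = 53.
node-A + node-C + node-F + node-H + node-K: power draw 3 + 7 + 14 + 13 + 10 = 47 ≤ 55, throughput 15 + 3 + 10 + 11 + 13 = 52.
Best is node-E, node-A, node-F, node-H, and node-K with total throughput 53.

53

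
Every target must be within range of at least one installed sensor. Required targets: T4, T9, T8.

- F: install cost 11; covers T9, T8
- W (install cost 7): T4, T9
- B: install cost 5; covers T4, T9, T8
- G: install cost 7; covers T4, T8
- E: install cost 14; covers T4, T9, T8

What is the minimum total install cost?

B alone covers T4, T9, T8 — every target.
Total install cost: 5.
No cover costs less than 5.

5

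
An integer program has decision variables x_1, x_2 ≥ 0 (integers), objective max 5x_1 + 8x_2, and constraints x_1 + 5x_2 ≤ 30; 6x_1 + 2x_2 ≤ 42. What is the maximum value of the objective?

(x_1,x_2)=(5,5): 1·5+5·5=30≤30, 6·5+2·5=40≤42, objective 65.
(x_1,x_2)=(4,5): 1·4+5·5=29≤30, 6·4+2·5=34≤42, objective 60.
(x_1,x_2)=(5,4): 1·5+5·4=25≤30, 6·5+2·4=38≤42, objective 57.
(x_1,x_2)=(6,3): 1·6+5·3=21≤30, 6·6+2·3=42≤42, objective 54.
Maximum is 65 at (x_1,x_2)=(5,5).

65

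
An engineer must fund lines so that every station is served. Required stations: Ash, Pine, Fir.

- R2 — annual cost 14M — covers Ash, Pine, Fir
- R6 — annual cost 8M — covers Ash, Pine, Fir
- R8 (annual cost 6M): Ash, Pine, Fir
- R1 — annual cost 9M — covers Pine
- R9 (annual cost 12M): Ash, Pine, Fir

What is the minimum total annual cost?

6

This is an integer covering problem.
R8 alone covers Ash, Pine, Fir — every station.
Total annual cost: 6.
No cover costs less than 6.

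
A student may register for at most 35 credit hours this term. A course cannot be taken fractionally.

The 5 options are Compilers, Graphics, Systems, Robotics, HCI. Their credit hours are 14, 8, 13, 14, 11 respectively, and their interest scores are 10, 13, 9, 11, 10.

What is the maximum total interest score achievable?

34

Allowing fractional choices, the relaxed optimum would be about 35.4, but courses are indivisible.
Graphics + Robotics + HCI: credit hours 8 + 14 + 11 = 33 ≤ 35, interest score 13 + 11 + 10 = 34.
Compilers + Graphics + HCI: credit hours 14 + 8 + 11 = 33 ≤ 35, interest score 10 + 13 + 10 = 33.
Best is Graphics, Robotics, and HCI with total interest score 34.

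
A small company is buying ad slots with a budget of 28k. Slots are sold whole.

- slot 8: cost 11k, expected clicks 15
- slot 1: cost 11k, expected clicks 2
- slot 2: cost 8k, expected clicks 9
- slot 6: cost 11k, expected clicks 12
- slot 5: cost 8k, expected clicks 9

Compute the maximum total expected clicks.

Treat it as a binary knapsack problem.
slot 8 + slot 6: cost 11 + 11 = 22 ≤ 28, expected clicks 15 + 12 = 27.
slot 8 + slot 2 + slot 5: cost 11 + 8 + 8 = 27 ≤ 28, expected clicks 15 + 9 + 9 = 33.
slot 2 + slot 6 + slot 5: cost 8 + 11 + 8 = 27 ≤ 28, expected clicks 9 + 12 + 9 = 30.
Best is slot 8, slot 2, and slot 5 with total expected clicks 33.

33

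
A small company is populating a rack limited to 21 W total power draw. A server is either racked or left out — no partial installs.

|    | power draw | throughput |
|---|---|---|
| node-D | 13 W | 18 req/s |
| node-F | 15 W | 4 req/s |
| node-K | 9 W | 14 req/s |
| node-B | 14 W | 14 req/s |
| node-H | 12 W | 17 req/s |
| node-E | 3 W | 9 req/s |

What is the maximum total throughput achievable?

This is an integer program with binary decision variables.
Take node-K and node-H: power draw 9 + 12 = 21 ≤ 21, throughput 14 + 17 = 31.
No other feasible combination does better.

31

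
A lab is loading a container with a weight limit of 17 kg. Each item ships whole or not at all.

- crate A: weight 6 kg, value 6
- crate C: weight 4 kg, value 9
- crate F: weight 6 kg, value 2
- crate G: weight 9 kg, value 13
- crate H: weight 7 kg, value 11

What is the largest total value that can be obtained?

26

Allowing fractional choices, the relaxed optimum would be about 28.7, but items are indivisible.
crate A + crate C + crate H: weight 6 + 4 + 7 = 17 ≤ 17, value 6 + 9 + 11 = 26.
crate C + crate G: weight 4 + 9 = 13 ≤ 17, value 9 + 13 = 22.
crate G + crate H: weight 9 + 7 = 16 ≤ 17, value 13 + 11 = 24.
Best is crate A, crate C, and crate H with total value 26.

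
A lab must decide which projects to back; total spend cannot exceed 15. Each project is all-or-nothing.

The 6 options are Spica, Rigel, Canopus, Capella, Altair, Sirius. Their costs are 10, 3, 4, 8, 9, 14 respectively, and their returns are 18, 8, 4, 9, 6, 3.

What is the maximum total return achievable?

Treat it as a binary knapsack problem.
Allowing fractional choices, the relaxed optimum would be about 28.2, but projects are indivisible.
Spica + Rigel: cost 10 + 3 = 13 ≤ 15, return 18 + 8 = 26.
Spica + Canopus: cost 10 + 4 = 14 ≤ 15, return 18 + 4 = 22.
Best is Spica and Rigel with total return 26.

26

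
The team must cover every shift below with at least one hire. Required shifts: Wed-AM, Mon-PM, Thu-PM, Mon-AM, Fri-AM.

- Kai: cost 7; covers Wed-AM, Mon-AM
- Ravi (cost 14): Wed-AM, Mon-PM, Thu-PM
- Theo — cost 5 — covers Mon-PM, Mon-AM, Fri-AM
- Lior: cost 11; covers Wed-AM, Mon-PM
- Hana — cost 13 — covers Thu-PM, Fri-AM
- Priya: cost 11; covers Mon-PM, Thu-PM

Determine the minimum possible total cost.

The greedy cost-per-new-shift heuristic would pick Theo, Kai, and Priya for 23, but a cheaper cover exists.
Choose Ravi and Theo: together they cover Wed-AM, Mon-PM, Thu-PM, Mon-AM, Fri-AM — every shift.
Total cost: 14 + 5 = 19.
No cover costs less than 19.

19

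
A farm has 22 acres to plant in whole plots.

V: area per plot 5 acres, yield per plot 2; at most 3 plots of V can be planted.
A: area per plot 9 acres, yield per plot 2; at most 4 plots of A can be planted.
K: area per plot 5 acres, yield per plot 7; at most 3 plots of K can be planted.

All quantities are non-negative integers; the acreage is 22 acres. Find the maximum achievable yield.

Take 1×V and 3×K: area 20 ≤ 22, yield 1·2 + 3·7 = 23.
K has the best ratio (7/5) and is taken to its limit of 3; remaining capacity is filled optimally with the others.

23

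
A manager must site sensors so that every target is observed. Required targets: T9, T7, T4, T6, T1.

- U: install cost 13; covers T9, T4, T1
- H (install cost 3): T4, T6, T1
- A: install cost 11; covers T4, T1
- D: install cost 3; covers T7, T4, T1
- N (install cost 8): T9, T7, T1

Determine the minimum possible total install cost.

The greedy cost-per-new-target heuristic would pick H, D, and N for 14, but a cheaper cover exists.
Choose H and N: together they cover T9, T7, T4, T6, T1 — every target.
Total install cost: 3 + 8 = 11.
No cover costs less than 11.

11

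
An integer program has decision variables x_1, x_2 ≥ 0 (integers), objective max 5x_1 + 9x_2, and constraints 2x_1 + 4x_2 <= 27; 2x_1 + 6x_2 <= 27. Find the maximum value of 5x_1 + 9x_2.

The continuous relaxation peaks at (13.5, 0) with value 67.50; rounding to a feasible lattice point costs some objective.
(x_1,x_2)=(13,0): 2·13+4·0=26≤27, 2·13+6·0=26≤27, objective 65.
(x_1,x_2)=(12,0): 2·12+4·0=24≤27, 2·12+6·0=24≤27, objective 60.
Maximum is 65 at (x_1,x_2)=(13,0).

65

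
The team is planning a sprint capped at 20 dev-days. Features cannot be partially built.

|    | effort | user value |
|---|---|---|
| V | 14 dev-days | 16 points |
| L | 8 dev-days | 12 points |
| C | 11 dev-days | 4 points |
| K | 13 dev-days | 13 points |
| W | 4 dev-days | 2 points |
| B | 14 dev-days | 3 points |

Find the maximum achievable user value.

Treat it as a binary knapsack problem.
Allowing fractional choices, the relaxed optimum would be about 25.7, but features are indivisible.
L + C: effort 8 + 11 = 19 ≤ 20, user value 12 + 4 = 16.
V + W: effort 14 + 4 = 18 ≤ 20, user value 16 + 2 = 18.
V: effort 14 ≤ 20, user value 16.
Best is V and W with total user value 18.

18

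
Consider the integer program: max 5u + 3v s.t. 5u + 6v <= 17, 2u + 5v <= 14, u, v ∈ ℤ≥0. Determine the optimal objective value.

Relaxing integrality, the LP optimum is 17.00 at (u,v) = (3.4, 0), which is not an integer point.
(u,v)=(3,0) is feasible, giving 15.
(u,v)=(2,1) is feasible, giving 13.
(u,v)=(2,0) is feasible, giving 10.
The best lattice point is (3,0), giving 15.

15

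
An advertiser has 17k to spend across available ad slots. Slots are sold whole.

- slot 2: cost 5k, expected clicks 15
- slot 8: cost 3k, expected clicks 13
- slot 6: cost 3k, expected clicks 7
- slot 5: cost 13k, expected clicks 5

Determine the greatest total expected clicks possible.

This is a 0-1 knapsack instance.
Take slot 2, slot 8, and slot 6: cost 5 + 3 + 3 = 11 ≤ 17, expected clicks 15 + 13 + 7 = 35.
No other feasible combination does better.

35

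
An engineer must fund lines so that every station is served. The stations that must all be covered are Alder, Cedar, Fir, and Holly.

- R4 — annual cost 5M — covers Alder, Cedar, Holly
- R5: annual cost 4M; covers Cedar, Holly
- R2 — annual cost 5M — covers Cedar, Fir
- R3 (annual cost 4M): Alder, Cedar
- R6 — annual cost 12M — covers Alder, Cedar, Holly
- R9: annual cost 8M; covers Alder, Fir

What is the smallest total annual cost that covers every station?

Choose R4 and R2: together they cover Alder, Cedar, Fir, Holly — every station.
Total annual cost: 5 + 5 = 10.

10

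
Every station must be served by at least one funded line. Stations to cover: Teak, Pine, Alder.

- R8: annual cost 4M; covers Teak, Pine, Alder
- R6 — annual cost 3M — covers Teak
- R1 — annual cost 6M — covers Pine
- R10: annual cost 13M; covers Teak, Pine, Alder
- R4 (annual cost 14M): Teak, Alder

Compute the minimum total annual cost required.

R8 alone covers Teak, Pine, Alder — every station.
Total annual cost: 4.
No cover costs less than 4.

4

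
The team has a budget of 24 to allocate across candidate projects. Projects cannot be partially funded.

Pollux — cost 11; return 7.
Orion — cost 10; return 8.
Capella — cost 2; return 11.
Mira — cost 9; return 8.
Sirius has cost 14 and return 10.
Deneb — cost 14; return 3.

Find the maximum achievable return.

27

Orion + Capella + Mira: cost 10 + 2 + 9 = 21 ≤ 24, return 8 + 11 + 8 = 27.
Pollux + Capella + Mira: cost 11 + 2 + 9 = 22 ≤ 24, return 7 + 11 + 8 = 26.
Pollux + Orion + Capella: cost 11 + 10 + 2 = 23 ≤ 24, return 7 + 8 + 11 = 26.
Best is Orion, Capella, and Mira with total return 27.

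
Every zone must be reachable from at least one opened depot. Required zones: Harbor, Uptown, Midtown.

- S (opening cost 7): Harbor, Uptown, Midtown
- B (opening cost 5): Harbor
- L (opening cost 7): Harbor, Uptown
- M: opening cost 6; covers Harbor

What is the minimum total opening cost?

S alone covers Harbor, Uptown, Midtown — every zone.
Total opening cost: 7.
No cover costs less than 7.

7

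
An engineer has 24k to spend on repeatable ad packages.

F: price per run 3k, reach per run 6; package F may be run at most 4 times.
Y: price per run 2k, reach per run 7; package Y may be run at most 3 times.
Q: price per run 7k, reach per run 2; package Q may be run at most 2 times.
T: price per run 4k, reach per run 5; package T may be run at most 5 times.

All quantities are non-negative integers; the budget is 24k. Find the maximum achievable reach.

Y has the best ratio (7/2); taking only Y gives at most 3×7 = 21 (stopped by the supply cap of 3).
Mixing does better — 4×F, 3×Y, and 1×T: price 22 ≤ 24, reach 4·6 + 3·7 + 1·5 = 50.

50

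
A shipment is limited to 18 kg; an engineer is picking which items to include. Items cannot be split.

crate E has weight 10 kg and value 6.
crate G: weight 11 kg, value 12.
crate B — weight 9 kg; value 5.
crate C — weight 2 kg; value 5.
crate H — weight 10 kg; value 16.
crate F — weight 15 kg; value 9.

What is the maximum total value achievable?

21

Allowing fractional choices, the relaxed optimum would be about 27.5, but items are indivisible.
crate C + crate H: weight 2 + 10 = 12 ≤ 18, value 5 + 16 = 21.
crate G + crate C: weight 11 + 2 = 13 ≤ 18, value 12 + 5 = 17.
Best is crate C and crate H with total value 21.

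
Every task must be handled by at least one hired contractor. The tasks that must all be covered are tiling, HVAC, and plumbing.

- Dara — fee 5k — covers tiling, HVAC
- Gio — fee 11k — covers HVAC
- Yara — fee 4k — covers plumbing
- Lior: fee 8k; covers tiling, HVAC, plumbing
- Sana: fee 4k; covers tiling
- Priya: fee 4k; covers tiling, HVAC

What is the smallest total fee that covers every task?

This is a weighted set-cover instance.
Lior alone covers tiling, HVAC, plumbing — every task.
Total fee: 8.
No cover costs less than 8.

8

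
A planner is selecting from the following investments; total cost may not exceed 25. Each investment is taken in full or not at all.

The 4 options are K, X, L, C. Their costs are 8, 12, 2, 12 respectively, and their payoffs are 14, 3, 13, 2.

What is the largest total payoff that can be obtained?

Take K, X, and L: cost 8 + 12 + 2 = 22 ≤ 25, payoff 14 + 3 + 13 = 30.
No other feasible combination does better.

30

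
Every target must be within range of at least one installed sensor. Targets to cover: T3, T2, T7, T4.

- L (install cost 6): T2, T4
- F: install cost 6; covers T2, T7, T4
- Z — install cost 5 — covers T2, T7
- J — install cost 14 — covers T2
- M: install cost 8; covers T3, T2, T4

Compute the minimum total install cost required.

The greedy cost-per-new-target heuristic would pick F and M for 14, but a cheaper cover exists.
Choose Z and M: together they cover T3, T2, T7, T4 — every target.
Total install cost: 5 + 8 = 13.
No cover costs less than 13.

13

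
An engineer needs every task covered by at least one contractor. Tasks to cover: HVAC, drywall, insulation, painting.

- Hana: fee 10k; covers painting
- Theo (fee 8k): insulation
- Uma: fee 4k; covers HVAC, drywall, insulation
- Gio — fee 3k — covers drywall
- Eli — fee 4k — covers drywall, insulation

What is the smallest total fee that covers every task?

Choose Hana and Uma: together they cover HVAC, drywall, insulation, painting — every task.
Total fee: 10 + 4 = 14.

14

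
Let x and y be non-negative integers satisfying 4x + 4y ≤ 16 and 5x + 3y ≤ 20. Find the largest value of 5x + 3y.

20

(x,y)=(4,0): 4·4+4·0=16≤16, 5·4+3·0=20≤20, objective 20.
(x,y)=(3,1): 4·3+4·1=16≤16, 5·3+3·1=18≤20, objective 18.
(x,y)=(3,0): 4·3+4·0=12≤16, 5·3+3·0=15≤20, objective 15.
Maximum is 20 at (x,y)=(4,0).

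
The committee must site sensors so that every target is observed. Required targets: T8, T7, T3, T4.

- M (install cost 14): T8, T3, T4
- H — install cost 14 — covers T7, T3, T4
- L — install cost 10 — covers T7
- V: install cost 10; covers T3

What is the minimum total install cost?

Choose M and L: together they cover T8, T7, T3, T4 — every target.
Total install cost: 14 + 10 = 24.

24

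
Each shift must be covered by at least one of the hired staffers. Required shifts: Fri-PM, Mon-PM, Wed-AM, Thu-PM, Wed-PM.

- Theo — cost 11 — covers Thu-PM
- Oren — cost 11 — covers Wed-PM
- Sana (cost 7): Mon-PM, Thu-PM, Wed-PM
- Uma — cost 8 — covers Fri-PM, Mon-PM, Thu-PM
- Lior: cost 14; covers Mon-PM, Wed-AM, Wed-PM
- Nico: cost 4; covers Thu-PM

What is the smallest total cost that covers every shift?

The greedy cost-per-new-shift heuristic would pick Sana, Uma, and Lior for 29, but a cheaper cover exists.
Choose Uma and Lior: together they cover Fri-PM, Mon-PM, Wed-AM, Thu-PM, Wed-PM — every shift.
Total cost: 8 + 14 = 22.
No cover costs less than 22.

22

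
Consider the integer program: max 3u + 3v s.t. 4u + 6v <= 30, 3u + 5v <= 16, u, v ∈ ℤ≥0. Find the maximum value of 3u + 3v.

15

Relaxing integrality, the LP optimum is 16.00 at (u,v) = (5.33, 0), which is not an integer point.
(u,v)=(5,0): 4·5+6·0=20≤30, 3·5+5·0=15≤16, objective 15.
(u,v)=(4,0): 4·4+6·0=16≤30, 3·4+5·0=12≤16, objective 12.
Maximum is 15 at (u,v)=(5,0).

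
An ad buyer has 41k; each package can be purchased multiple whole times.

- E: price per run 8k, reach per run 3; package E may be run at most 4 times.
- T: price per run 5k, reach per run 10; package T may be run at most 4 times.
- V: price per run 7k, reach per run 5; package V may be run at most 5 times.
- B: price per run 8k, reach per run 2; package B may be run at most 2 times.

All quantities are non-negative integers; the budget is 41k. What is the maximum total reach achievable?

This is a bounded integer knapsack.
T has the best ratio (10/5); taking only T gives at most 4×10 = 40 (stopped by the supply cap of 4).
Mixing does better — 4×T and 3×V: price 41 ≤ 41, reach 4·10 + 3·5 = 55.

55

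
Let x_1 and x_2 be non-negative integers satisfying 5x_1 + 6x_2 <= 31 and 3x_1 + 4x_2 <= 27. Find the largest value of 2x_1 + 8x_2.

The continuous relaxation peaks at (0, 5.17) with value 41.33; rounding to a feasible lattice point costs some objective.
(x_1,x_2)=(0,5): 5·0+6·5=30≤31, 3·0+4·5=20≤27, objective 40.
(x_1,x_2)=(1,4): 5·1+6·4=29≤31, 3·1+4·4=19≤27, objective 34.
No feasible integer point exceeds 40.

40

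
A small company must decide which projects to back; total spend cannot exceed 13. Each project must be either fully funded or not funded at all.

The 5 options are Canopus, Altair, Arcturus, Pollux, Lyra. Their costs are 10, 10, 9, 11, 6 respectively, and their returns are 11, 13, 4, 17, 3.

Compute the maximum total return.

Allowing fractional choices, the relaxed optimum would be about 19.6, but projects are indivisible.
Altair: cost 10 ≤ 13, return 13.
Pollux: cost 11 ≤ 13, return 17.
Canopus: cost 10 ≤ 13, return 11.
Best is Pollux with total return 17.

17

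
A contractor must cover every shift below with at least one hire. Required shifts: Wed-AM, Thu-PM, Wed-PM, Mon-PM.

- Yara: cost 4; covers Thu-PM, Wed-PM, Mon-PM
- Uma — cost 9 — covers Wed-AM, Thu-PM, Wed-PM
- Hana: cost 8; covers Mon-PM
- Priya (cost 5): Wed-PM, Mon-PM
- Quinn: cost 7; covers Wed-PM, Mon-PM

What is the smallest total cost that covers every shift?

13

Choose Yara and Uma: together they cover Wed-AM, Thu-PM, Wed-PM, Mon-PM — every shift.
Total cost: 4 + 9 = 13.
No cover costs less than 13.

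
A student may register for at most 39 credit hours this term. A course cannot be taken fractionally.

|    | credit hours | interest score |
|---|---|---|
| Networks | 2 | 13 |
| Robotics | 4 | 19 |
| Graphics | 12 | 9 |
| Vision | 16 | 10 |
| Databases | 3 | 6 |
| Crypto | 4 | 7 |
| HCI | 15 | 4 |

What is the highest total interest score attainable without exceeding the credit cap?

58

Allowing fractional choices, the relaxed optimum would be about 62.8, but courses are indivisible.
Networks + Robotics + Graphics + Vision + Databases: credit hours 2 + 4 + 12 + 16 + 3 = 37 ≤ 39, interest score 13 + 19 + 9 + 10 + 6 = 57.
Networks + Robotics + Graphics + Vision + Crypto: credit hours 2 + 4 + 12 + 16 + 4 = 38 ≤ 39, interest score 13 + 19 + 9 + 10 + 7 = 58.
Networks + Robotics + Vision + Databases + Crypto: credit hours 2 + 4 + 16 + 3 + 4 = 29 ≤ 39, interest score 13 + 19 + 10 + 6 + 7 = 55.
Best is Networks, Robotics, Graphics, Vision, and Crypto with total interest score 58.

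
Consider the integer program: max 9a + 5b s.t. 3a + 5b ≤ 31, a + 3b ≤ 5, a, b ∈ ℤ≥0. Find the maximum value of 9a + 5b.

45

(a,b)=(5,0): 3·5+5·0=15≤31, 1·5+3·0=5≤5, objective 45.
(a,b)=(4,0): 3·4+5·0=12≤31, 1·4+3·0=4≤5, objective 36.
The best lattice point is (5,0), giving 45.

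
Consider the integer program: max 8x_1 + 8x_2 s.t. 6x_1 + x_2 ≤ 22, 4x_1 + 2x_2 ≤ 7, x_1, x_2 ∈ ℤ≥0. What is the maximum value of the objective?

The continuous relaxation peaks at (0, 3.5) with value 28.00; rounding to a feasible lattice point costs some objective.
(x_1,x_2)=(0,3): 6·0+1·3=3≤22, 4·0+2·3=6≤7, objective 24.
(x_1,x_2)=(0,2): 6·0+1·2=2≤22, 4·0+2·2=4≤7, objective 16.
No feasible integer point exceeds 24.

24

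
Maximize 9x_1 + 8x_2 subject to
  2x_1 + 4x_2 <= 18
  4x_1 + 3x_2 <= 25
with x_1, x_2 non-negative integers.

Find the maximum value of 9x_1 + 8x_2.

The continuous relaxation peaks at (4.6, 2.2) with value 59.00; rounding to a feasible lattice point costs some objective.
(x_1,x_2)=(6,0): 2·6+4·0=12≤18, 4·6+3·0=24≤25, objective 54.
(x_1,x_2)=(5,1): 2·5+4·1=14≤18, 4·5+3·1=23≤25, objective 53.
(x_1,x_2)=(4,2): 2·4+4·2=16≤18, 4·4+3·2=22≤25, objective 52.
The best lattice point is (6,0), giving 54.

54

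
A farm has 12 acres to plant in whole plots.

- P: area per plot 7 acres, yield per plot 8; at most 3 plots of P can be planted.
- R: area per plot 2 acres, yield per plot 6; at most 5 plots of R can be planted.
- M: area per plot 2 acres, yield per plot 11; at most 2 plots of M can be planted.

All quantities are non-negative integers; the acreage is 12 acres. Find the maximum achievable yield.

This is a bounded integer knapsack.
5×R and 1×M: area 12 ≤ 12, yield 5·6 + 1·11 = 41.
4×R and 2×M: area 12 ≤ 12, yield 4·6 + 2·11 = 46.
Best is 46.

46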